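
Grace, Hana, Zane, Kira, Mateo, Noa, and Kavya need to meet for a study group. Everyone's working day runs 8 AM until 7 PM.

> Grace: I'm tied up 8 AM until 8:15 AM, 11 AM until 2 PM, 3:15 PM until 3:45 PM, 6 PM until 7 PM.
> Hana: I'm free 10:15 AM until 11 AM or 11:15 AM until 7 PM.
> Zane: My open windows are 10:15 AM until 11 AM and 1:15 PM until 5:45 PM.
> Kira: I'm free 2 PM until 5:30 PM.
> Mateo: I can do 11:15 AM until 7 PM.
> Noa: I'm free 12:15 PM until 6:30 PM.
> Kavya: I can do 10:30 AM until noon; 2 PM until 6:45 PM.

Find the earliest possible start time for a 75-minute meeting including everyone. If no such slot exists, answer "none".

14:00

Grace free: 08:15-11:00, 14:00-15:15, 15:45-18:00 (invert busy blocks within the working day).
Hana free: 10:15-11:00, 11:15-19:00.
Zane free: 10:15-11:00, 13:15-17:45.
Kira free: 14:00-17:30.
Mateo free: 11:15-19:00.
Noa free: 12:15-18:30.
Kavya free: 10:30-12:00, 14:00-18:45.
Grace ∩ Hana: 10:15-11:00, 14:00-15:15, 15:45-18:00.
Grace ∩ Hana ∩ Zane: 10:15-11:00, 14:00-15:15, 15:45-17:45.
Grace ∩ Hana ∩ Zane ∩ Kira: 14:00-15:15, 15:45-17:30.
Grace ∩ Hana ∩ Zane ∩ Kira ∩ Mateo: 14:00-15:15, 15:45-17:30.
Grace ∩ Hana ∩ Zane ∩ Kira ∩ Mateo ∩ Noa: 14:00-15:15, 15:45-17:30.
Grace ∩ Hana ∩ Zane ∩ Kira ∩ Mateo ∩ Noa ∩ Kavya: 14:00-15:15, 15:45-17:30.
So the common availability across everyone is 14:00-15:15, 15:45-17:30.
The first common window of at least 75 minutes is 14:00-15:15, so the earliest start is 14:00.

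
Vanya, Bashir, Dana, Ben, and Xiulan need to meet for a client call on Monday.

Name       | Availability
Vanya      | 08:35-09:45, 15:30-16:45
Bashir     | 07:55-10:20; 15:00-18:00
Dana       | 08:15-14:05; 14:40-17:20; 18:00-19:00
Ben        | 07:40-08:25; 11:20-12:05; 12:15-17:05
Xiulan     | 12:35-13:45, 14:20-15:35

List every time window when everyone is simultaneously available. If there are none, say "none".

Vanya ∩ Bashir: 08:35-09:45, 15:30-16:45.
Vanya ∩ Bashir ∩ Dana: 08:35-09:45, 15:30-16:45.
Vanya ∩ Bashir ∩ Dana ∩ Ben: 15:30-16:45.
Vanya ∩ Bashir ∩ Dana ∩ Ben ∩ Xiulan: 15:30-15:35.

15:30-15:35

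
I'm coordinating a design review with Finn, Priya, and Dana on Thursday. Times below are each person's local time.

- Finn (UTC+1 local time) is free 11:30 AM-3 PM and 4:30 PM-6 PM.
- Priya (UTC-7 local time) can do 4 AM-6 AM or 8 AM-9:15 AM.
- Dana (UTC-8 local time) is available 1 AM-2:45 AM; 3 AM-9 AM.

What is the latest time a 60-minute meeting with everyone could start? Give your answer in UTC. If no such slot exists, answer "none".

Finn in UTC: 10:30-14:00, 15:30-17:00 (subtract 1h to convert from UTC+1).
Priya in UTC: 11:00-13:00, 15:00-16:15 (add 7h to convert from UTC-7).
Dana in UTC: 09:00-10:45, 11:00-17:00 (add 8h to convert from UTC-8).
Finn ∩ Priya: 11:00-13:00, 15:30-16:15.
Finn ∩ Priya ∩ Dana: 11:00-13:00, 15:30-16:15.
Those are the intersection windows.
The last common window of at least 60 minutes is 11:00-13:00; a 60-minute meeting can start as late as 12:00 and still end by 13:00.

12:00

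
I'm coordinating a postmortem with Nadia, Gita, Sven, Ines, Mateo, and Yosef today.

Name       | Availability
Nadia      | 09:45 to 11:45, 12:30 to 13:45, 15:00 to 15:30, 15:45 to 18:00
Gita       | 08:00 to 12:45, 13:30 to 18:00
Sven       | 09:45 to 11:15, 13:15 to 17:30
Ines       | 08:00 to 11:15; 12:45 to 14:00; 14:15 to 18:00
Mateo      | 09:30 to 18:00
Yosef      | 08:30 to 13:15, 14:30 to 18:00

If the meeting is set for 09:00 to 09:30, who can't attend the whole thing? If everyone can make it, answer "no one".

Mateo, Nadia, Sven

Nadia: not fully free for 09:00-09:30. Gita: free for 09:00-09:30. Sven: not fully free for 09:00-09:30. Ines: free for 09:00-09:30. Mateo: not fully free for 09:00-09:30. Yosef: free for 09:00-09:30.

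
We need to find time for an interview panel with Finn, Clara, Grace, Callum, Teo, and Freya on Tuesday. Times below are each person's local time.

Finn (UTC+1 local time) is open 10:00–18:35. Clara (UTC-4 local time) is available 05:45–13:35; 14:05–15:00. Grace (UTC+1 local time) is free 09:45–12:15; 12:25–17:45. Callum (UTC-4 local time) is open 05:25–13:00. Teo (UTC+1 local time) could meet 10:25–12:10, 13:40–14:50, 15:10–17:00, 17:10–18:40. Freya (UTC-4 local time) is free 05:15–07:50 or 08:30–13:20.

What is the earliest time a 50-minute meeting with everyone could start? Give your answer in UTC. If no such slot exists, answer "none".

Finn in UTC: 09:00-17:35 (subtract 1h to convert from UTC+1).
Clara in UTC: 09:45-17:35, 18:05-19:00 (add 4h to convert from UTC-4).
Grace in UTC: 08:45-11:15, 11:25-16:45 (subtract 1h to convert from UTC+1).
Callum in UTC: 09:25-17:00 (add 4h to convert from UTC-4).
Teo in UTC: 09:25-11:10, 12:40-13:50, 14:10-16:00, 16:10-17:40 (subtract 1h to convert from UTC+1).
Freya in UTC: 09:15-11:50, 12:30-17:20 (add 4h to convert from UTC-4).
Finn ∩ Clara: 09:45-17:35.
Finn ∩ Clara ∩ Grace: 09:45-11:15, 11:25-16:45.
Finn ∩ Clara ∩ Grace ∩ Callum: 09:45-11:15, 11:25-16:45.
Finn ∩ Clara ∩ Grace ∩ Callum ∩ Teo: 09:45-11:10, 12:40-13:50, 14:10-16:00, 16:10-16:45.
Finn ∩ Clara ∩ Grace ∩ Callum ∩ Teo ∩ Freya: 09:45-11:10, 12:40-13:50, 14:10-16:00, 16:10-16:45.
The first common window of at least 50 minutes is 09:45-11:10, so the earliest start is 09:45.

09:45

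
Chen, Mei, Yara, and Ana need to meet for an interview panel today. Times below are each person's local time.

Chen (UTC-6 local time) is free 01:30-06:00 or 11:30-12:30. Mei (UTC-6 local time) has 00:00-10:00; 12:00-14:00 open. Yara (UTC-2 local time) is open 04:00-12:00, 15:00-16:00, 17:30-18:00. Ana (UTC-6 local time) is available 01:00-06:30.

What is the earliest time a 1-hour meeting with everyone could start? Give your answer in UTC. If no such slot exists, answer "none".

07:30

Chen in UTC: 07:30-12:00, 17:30-18:30 (add 6h to convert from UTC-6).
Mei in UTC: 06:00-16:00, 18:00-20:00 (add 6h to convert from UTC-6).
Yara in UTC: 06:00-14:00, 17:00-18:00, 19:30-20:00 (add 2h to convert from UTC-2).
Ana in UTC: 07:00-12:30 (add 6h to convert from UTC-6).
Chen ∩ Mei: 07:30-12:00, 18:00-18:30.
Chen ∩ Mei ∩ Yara: 07:30-12:00.
Chen ∩ Mei ∩ Yara ∩ Ana: 07:30-12:00.
The first common window of at least 60 minutes is 07:30-12:00, so the earliest start is 07:30.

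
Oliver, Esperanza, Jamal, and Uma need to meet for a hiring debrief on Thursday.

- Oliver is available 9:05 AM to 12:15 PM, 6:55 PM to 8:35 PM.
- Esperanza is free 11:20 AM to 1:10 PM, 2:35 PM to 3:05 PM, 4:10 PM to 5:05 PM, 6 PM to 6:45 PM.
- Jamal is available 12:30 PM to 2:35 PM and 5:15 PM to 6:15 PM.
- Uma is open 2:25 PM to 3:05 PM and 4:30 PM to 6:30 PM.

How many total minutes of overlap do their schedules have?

0

Oliver ∩ Esperanza: 11:20-12:15.
Oliver ∩ Esperanza ∩ Jamal: ∅.
Oliver ∩ Esperanza ∩ Jamal ∩ Uma: ∅.
There is no time when everyone is free.
There is no common window, so the total is 0 minutes.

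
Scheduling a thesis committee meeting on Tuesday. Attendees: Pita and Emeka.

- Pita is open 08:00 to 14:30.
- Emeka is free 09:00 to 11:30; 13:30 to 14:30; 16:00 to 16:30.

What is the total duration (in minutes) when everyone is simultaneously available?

210

Pita ∩ Emeka: 09:00-11:30, 13:30-14:30.
Those are the intersection windows.
Summing the common windows: 150 + 60 = 210 minutes.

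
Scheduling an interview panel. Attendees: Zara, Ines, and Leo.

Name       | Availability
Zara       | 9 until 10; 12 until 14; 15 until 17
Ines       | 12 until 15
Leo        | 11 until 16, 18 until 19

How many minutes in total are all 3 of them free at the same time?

Zara ∩ Ines: 12:00-14:00.
Zara ∩ Ines ∩ Leo: 12:00-14:00.
Those are the intersection windows.
That's a single block of 120 minutes.

120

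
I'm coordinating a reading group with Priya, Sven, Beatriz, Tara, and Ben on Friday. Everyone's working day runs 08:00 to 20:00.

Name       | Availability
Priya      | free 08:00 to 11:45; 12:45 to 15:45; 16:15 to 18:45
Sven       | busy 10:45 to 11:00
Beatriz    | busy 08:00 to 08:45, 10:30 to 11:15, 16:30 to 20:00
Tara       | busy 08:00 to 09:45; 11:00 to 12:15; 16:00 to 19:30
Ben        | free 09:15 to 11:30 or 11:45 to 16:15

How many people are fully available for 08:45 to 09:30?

3

Priya free: 08:00-11:45, 12:45-15:45, 16:15-18:45.
Sven free: 08:00-10:45, 11:00-20:00 (invert busy blocks within the working day).
Beatriz free: 08:45-10:30, 11:15-16:30 (invert busy blocks within the working day).
Tara free: 09:45-11:00, 12:15-16:00, 19:30-20:00 (invert busy blocks within the working day).
Ben free: 09:15-11:30, 11:45-16:15.
Priya, Sven, and Beatriz can make the full 08:45-09:30 slot — that's 3.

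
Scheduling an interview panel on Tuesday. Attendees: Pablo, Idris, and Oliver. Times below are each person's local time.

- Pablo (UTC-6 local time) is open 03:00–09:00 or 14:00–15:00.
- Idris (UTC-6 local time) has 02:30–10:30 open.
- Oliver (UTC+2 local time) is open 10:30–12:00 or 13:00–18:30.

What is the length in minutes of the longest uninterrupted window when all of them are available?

240

Pablo in UTC: 09:00-15:00, 20:00-21:00 (add 6h to convert from UTC-6).
Idris in UTC: 08:30-16:30 (add 6h to convert from UTC-6).
Oliver in UTC: 08:30-10:00, 11:00-16:30 (subtract 2h to convert from UTC+2).
Pablo ∩ Idris: 09:00-15:00.
Pablo ∩ Idris ∩ Oliver: 09:00-10:00, 11:00-15:00.
So the common availability across everyone is 09:00-10:00, 11:00-15:00.
The longest is 11:00-15:00 at 240 minutes.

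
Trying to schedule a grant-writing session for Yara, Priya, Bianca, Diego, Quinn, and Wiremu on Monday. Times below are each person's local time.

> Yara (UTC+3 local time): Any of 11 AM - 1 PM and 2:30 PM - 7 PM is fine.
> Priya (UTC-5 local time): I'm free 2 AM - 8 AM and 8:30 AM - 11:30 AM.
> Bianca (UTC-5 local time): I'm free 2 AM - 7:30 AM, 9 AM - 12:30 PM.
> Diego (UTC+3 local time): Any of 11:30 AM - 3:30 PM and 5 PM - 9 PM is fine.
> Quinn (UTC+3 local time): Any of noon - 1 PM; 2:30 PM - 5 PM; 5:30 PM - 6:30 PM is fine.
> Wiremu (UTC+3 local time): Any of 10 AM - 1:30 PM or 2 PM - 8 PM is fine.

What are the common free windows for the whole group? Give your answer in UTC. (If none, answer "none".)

Yara in UTC: 08:00-10:00, 11:30-16:00 (subtract 3h to convert from UTC+3).
Priya in UTC: 07:00-13:00, 13:30-16:30 (add 5h to convert from UTC-5).
Bianca in UTC: 07:00-12:30, 14:00-17:30 (add 5h to convert from UTC-5).
Diego in UTC: 08:30-12:30, 14:00-18:00 (subtract 3h to convert from UTC+3).
Quinn in UTC: 09:00-10:00, 11:30-14:00, 14:30-15:30 (subtract 3h to convert from UTC+3).
Wiremu in UTC: 07:00-10:30, 11:00-17:00 (subtract 3h to convert from UTC+3).
Yara ∩ Priya: 08:00-10:00, 11:30-13:00, 13:30-16:00.
Yara ∩ Priya ∩ Bianca: 08:00-10:00, 11:30-12:30, 14:00-16:00.
Yara ∩ Priya ∩ Bianca ∩ Diego: 08:30-10:00, 11:30-12:30, 14:00-16:00.
Yara ∩ Priya ∩ Bianca ∩ Diego ∩ Quinn: 09:00-10:00, 11:30-12:30, 14:30-15:30.
Yara ∩ Priya ∩ Bianca ∩ Diego ∩ Quinn ∩ Wiremu: 09:00-10:00, 11:30-12:30, 14:30-15:30.

09:00-10:00, 11:30-12:30, 14:30-15:30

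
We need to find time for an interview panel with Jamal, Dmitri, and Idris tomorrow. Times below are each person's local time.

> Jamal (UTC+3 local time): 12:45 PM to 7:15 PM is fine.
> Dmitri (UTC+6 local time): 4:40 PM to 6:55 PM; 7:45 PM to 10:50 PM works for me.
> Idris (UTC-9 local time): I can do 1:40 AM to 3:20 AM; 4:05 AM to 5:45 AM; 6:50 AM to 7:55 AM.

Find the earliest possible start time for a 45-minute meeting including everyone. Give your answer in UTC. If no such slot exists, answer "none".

10:40

Jamal in UTC: 09:45-16:15 (subtract 3h to convert from UTC+3).
Dmitri in UTC: 10:40-12:55, 13:45-16:50 (subtract 6h to convert from UTC+6).
Idris in UTC: 10:40-12:20, 13:05-14:45, 15:50-16:55 (add 9h to convert from UTC-9).
Jamal ∩ Dmitri: 10:40-12:55, 13:45-16:15.
Jamal ∩ Dmitri ∩ Idris: 10:40-12:20, 13:45-14:45, 15:50-16:15.
Those are the intersection windows.
The first common window of at least 45 minutes is 10:40-12:20, so the earliest start is 10:40.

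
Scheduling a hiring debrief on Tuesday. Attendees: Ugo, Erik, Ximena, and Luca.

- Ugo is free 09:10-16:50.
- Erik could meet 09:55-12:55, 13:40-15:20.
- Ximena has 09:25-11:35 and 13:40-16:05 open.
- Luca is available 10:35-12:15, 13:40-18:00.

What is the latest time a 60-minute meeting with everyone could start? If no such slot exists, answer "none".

Ugo ∩ Erik: 09:55-12:55, 13:40-15:20.
Ugo ∩ Erik ∩ Ximena: 09:55-11:35, 13:40-15:20.
Ugo ∩ Erik ∩ Ximena ∩ Luca: 10:35-11:35, 13:40-15:20.
Those are the intersection windows.
The last common window of at least 60 minutes is 13:40-15:20; a 60-minute meeting can start as late as 14:20 and still end by 15:20.

14:20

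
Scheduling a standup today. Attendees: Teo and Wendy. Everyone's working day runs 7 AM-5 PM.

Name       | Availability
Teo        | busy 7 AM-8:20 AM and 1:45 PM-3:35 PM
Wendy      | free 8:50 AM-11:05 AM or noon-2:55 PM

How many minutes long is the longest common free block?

Teo free: 08:20-13:45, 15:35-17:00 (invert busy blocks within the working day).
Wendy free: 08:50-11:05, 12:00-14:55.
Teo ∩ Wendy: 08:50-11:05, 12:00-13:45.
The longest is 08:50-11:05 at 135 minutes.

135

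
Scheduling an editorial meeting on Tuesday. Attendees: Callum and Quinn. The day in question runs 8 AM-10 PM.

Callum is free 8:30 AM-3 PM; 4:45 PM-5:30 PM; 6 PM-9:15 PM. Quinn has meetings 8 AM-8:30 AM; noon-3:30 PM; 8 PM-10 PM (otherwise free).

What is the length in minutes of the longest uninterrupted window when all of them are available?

Callum free: 08:30-15:00, 16:45-17:30, 18:00-21:15.
Quinn free: 08:30-12:00, 15:30-20:00 (invert busy blocks within the working day).
Callum ∩ Quinn: 08:30-12:00, 16:45-17:30, 18:00-20:00.
Those are the intersection windows.
The longest is 08:30-12:00 at 210 minutes.

210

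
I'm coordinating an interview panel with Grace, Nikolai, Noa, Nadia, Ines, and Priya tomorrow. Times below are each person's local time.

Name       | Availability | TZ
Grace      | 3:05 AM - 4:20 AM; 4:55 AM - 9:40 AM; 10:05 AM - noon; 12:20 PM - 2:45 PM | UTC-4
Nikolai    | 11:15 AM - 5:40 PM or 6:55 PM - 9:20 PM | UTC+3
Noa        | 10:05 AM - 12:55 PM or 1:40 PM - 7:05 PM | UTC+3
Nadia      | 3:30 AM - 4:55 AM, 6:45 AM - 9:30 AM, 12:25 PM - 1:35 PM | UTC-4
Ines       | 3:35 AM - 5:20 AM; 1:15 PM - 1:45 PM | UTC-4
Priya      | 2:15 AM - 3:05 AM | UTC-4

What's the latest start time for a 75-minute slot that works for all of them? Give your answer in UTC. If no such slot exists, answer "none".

none

Grace in UTC: 07:05-08:20, 08:55-13:40, 14:05-16:00, 16:20-18:45 (add 4h to convert from UTC-4).
Nikolai in UTC: 08:15-14:40, 15:55-18:20 (subtract 3h to convert from UTC+3).
Noa in UTC: 07:05-09:55, 10:40-16:05 (subtract 3h to convert from UTC+3).
Nadia in UTC: 07:30-08:55, 10:45-13:30, 16:25-17:35 (add 4h to convert from UTC-4).
Ines in UTC: 07:35-09:20, 17:15-17:45 (add 4h to convert from UTC-4).
Priya in UTC: 06:15-07:05 (add 4h to convert from UTC-4).
Grace ∩ Nikolai: 08:15-08:20, 08:55-13:40, 14:05-14:40, 15:55-16:00, 16:20-18:20.
Grace ∩ Nikolai ∩ Noa: 08:15-08:20, 08:55-09:55, 10:40-13:40, 14:05-14:40, 15:55-16:00.
Grace ∩ Nikolai ∩ Noa ∩ Nadia: 08:15-08:20, 10:45-13:30.
Grace ∩ Nikolai ∩ Noa ∩ Nadia ∩ Ines: 08:15-08:20.
Grace ∩ Nikolai ∩ Noa ∩ Nadia ∩ Ines ∩ Priya: ∅.
There is no time when everyone is free.
No common window is at least 75 minutes long.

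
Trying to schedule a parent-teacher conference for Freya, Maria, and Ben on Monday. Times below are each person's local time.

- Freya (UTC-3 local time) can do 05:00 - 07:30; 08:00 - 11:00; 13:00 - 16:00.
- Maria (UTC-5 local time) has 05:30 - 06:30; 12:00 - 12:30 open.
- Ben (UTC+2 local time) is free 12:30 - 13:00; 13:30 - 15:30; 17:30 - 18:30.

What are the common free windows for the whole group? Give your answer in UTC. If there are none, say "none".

Freya in UTC: 08:00-10:30, 11:00-14:00, 16:00-19:00 (add 3h to convert from UTC-3).
Maria in UTC: 10:30-11:30, 17:00-17:30 (add 5h to convert from UTC-5).
Ben in UTC: 10:30-11:00, 11:30-13:30, 15:30-16:30 (subtract 2h to convert from UTC+2).
Freya ∩ Maria: 11:00-11:30, 17:00-17:30.
Freya ∩ Maria ∩ Ben: ∅.
There is no time when everyone is free.

none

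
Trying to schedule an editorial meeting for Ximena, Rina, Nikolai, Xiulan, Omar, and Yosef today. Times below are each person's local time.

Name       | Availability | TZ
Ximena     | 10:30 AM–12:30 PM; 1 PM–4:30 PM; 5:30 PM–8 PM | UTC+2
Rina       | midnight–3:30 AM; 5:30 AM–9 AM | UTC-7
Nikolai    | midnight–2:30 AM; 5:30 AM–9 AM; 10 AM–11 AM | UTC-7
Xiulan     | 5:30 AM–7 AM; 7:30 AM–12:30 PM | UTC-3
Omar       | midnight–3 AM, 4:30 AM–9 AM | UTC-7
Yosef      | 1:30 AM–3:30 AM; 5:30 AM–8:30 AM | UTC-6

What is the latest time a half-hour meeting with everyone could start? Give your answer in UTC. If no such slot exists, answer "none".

14:00

Ximena in UTC: 08:30-10:30, 11:00-14:30, 15:30-18:00 (subtract 2h to convert from UTC+2).
Rina in UTC: 07:00-10:30, 12:30-16:00 (add 7h to convert from UTC-7).
Nikolai in UTC: 07:00-09:30, 12:30-16:00, 17:00-18:00 (add 7h to convert from UTC-7).
Xiulan in UTC: 08:30-10:00, 10:30-15:30 (add 3h to convert from UTC-3).
Omar in UTC: 07:00-10:00, 11:30-16:00 (add 7h to convert from UTC-7).
Yosef in UTC: 07:30-09:30, 11:30-14:30 (add 6h to convert from UTC-6).
Ximena ∩ Rina: 08:30-10:30, 12:30-14:30, 15:30-16:00.
Ximena ∩ Rina ∩ Nikolai: 08:30-09:30, 12:30-14:30, 15:30-16:00.
Ximena ∩ Rina ∩ Nikolai ∩ Xiulan: 08:30-09:30, 12:30-14:30.
Ximena ∩ Rina ∩ Nikolai ∩ Xiulan ∩ Omar: 08:30-09:30, 12:30-14:30.
Ximena ∩ Rina ∩ Nikolai ∩ Xiulan ∩ Omar ∩ Yosef: 08:30-09:30, 12:30-14:30.
The last common window of at least 30 minutes is 12:30-14:30; a 30-minute meeting can start as late as 14:00 and still end by 14:30.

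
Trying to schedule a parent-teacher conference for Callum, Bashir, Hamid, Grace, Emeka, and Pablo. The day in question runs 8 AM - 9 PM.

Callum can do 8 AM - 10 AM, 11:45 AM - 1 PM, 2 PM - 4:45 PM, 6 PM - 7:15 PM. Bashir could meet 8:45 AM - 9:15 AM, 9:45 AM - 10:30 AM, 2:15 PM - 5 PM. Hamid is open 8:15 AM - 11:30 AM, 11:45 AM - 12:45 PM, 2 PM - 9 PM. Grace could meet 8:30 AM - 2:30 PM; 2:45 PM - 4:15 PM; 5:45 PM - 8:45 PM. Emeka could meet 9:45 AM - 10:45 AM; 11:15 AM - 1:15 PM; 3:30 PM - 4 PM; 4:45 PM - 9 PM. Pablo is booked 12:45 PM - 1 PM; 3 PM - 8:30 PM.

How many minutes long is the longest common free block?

15

Callum free: 08:00-10:00, 11:45-13:00, 14:00-16:45, 18:00-19:15.
Bashir free: 08:45-09:15, 09:45-10:30, 14:15-17:00.
Hamid free: 08:15-11:30, 11:45-12:45, 14:00-21:00.
Grace free: 08:30-14:30, 14:45-16:15, 17:45-20:45.
Emeka free: 09:45-10:45, 11:15-13:15, 15:30-16:00, 16:45-21:00.
Pablo free: 08:00-12:45, 13:00-15:00, 20:30-21:00 (invert busy blocks within the working day).
Callum ∩ Bashir: 08:45-09:15, 09:45-10:00, 14:15-16:45.
Callum ∩ Bashir ∩ Hamid: 08:45-09:15, 09:45-10:00, 14:15-16:45.
Callum ∩ Bashir ∩ Hamid ∩ Grace: 08:45-09:15, 09:45-10:00, 14:15-14:30, 14:45-16:15.
Callum ∩ Bashir ∩ Hamid ∩ Grace ∩ Emeka: 09:45-10:00, 15:30-16:00.
Callum ∩ Bashir ∩ Hamid ∩ Grace ∩ Emeka ∩ Pablo: 09:45-10:00.
The longest is 09:45-10:00 at 15 minutes.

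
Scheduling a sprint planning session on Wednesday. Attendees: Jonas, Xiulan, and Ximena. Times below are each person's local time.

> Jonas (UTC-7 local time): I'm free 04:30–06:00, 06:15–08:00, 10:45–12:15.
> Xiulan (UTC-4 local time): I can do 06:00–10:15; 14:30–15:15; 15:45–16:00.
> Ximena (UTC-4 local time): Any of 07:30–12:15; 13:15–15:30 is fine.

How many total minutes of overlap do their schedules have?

195

Jonas in UTC: 11:30-13:00, 13:15-15:00, 17:45-19:15 (add 7h to convert from UTC-7).
Xiulan in UTC: 10:00-14:15, 18:30-19:15, 19:45-20:00 (add 4h to convert from UTC-4).
Ximena in UTC: 11:30-16:15, 17:15-19:30 (add 4h to convert from UTC-4).
Jonas ∩ Xiulan: 11:30-13:00, 13:15-14:15, 18:30-19:15.
Jonas ∩ Xiulan ∩ Ximena: 11:30-13:00, 13:15-14:15, 18:30-19:15.
Summing the common windows: 90 + 60 + 45 = 195 minutes.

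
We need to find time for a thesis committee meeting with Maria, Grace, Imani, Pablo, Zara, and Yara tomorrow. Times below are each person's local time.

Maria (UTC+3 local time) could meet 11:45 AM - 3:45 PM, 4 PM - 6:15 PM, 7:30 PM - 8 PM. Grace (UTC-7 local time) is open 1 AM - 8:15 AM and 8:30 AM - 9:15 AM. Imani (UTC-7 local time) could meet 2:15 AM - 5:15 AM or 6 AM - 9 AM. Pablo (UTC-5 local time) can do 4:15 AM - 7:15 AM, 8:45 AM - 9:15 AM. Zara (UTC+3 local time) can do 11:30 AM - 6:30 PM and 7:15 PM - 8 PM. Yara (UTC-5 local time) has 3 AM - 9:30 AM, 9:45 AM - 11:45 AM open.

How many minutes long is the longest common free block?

180

Maria in UTC: 08:45-12:45, 13:00-15:15, 16:30-17:00 (subtract 3h to convert from UTC+3).
Grace in UTC: 08:00-15:15, 15:30-16:15 (add 7h to convert from UTC-7).
Imani in UTC: 09:15-12:15, 13:00-16:00 (add 7h to convert from UTC-7).
Pablo in UTC: 09:15-12:15, 13:45-14:15 (add 5h to convert from UTC-5).
Zara in UTC: 08:30-15:30, 16:15-17:00 (subtract 3h to convert from UTC+3).
Yara in UTC: 08:00-14:30, 14:45-16:45 (add 5h to convert from UTC-5).
Maria ∩ Grace: 08:45-12:45, 13:00-15:15.
Maria ∩ Grace ∩ Imani: 09:15-12:15, 13:00-15:15.
Maria ∩ Grace ∩ Imani ∩ Pablo: 09:15-12:15, 13:45-14:15.
Maria ∩ Grace ∩ Imani ∩ Pablo ∩ Zara: 09:15-12:15, 13:45-14:15.
Maria ∩ Grace ∩ Imani ∩ Pablo ∩ Zara ∩ Yara: 09:15-12:15, 13:45-14:15.
Those are the intersection windows.
The longest is 09:15-12:15 at 180 minutes.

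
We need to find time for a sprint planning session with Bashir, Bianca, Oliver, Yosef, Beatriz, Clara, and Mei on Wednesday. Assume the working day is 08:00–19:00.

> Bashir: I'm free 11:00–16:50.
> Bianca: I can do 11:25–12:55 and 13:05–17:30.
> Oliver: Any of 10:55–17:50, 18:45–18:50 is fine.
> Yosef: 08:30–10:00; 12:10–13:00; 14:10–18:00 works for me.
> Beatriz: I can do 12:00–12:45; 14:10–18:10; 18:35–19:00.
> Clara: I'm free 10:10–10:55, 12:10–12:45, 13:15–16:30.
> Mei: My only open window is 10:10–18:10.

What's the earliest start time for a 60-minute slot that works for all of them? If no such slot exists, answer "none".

Bashir ∩ Bianca: 11:25-12:55, 13:05-16:50.
Bashir ∩ Bianca ∩ Oliver: 11:25-12:55, 13:05-16:50.
Bashir ∩ Bianca ∩ Oliver ∩ Yosef: 12:10-12:55, 14:10-16:50.
Bashir ∩ Bianca ∩ Oliver ∩ Yosef ∩ Beatriz: 12:10-12:45, 14:10-16:50.
Bashir ∩ Bianca ∩ Oliver ∩ Yosef ∩ Beatriz ∩ Clara: 12:10-12:45, 14:10-16:30.
Bashir ∩ Bianca ∩ Oliver ∩ Yosef ∩ Beatriz ∩ Clara ∩ Mei: 12:10-12:45, 14:10-16:30.
So the common availability across everyone is 12:10-12:45, 14:10-16:30.
The first common window of at least 60 minutes is 14:10-16:30, so the earliest start is 14:10.

14:10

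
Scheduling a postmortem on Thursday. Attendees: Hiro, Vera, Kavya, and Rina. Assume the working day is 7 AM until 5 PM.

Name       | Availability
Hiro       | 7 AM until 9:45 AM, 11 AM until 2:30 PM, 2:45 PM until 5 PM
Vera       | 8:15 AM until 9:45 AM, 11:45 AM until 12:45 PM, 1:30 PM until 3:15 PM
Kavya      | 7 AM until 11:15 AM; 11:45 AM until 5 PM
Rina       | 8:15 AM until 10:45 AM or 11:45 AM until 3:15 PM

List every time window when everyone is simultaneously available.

08:15-09:45, 11:45-12:45, 13:30-14:30, 14:45-15:15

Hiro ∩ Vera: 08:15-09:45, 11:45-12:45, 13:30-14:30, 14:45-15:15.
Hiro ∩ Vera ∩ Kavya: 08:15-09:45, 11:45-12:45, 13:30-14:30, 14:45-15:15.
Hiro ∩ Vera ∩ Kavya ∩ Rina: 08:15-09:45, 11:45-12:45, 13:30-14:30, 14:45-15:15.
So the common availability across everyone is 08:15-09:45, 11:45-12:45, 13:30-14:30, 14:45-15:15.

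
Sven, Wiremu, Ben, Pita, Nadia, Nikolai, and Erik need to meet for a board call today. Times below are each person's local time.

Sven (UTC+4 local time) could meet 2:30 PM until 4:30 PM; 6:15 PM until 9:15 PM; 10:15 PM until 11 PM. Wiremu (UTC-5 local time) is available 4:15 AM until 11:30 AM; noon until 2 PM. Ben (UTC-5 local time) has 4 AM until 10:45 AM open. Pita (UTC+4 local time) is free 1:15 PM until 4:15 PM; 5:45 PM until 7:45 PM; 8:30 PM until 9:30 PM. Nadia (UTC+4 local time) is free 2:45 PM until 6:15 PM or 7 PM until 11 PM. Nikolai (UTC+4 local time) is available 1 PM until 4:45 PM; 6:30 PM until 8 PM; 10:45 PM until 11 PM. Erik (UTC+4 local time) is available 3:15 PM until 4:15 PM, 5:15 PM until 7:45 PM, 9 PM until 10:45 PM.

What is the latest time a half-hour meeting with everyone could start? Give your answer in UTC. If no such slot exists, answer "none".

Sven in UTC: 10:30-12:30, 14:15-17:15, 18:15-19:00 (subtract 4h to convert from UTC+4).
Wiremu in UTC: 09:15-16:30, 17:00-19:00 (add 5h to convert from UTC-5).
Ben in UTC: 09:00-15:45 (add 5h to convert from UTC-5).
Pita in UTC: 09:15-12:15, 13:45-15:45, 16:30-17:30 (subtract 4h to convert from UTC+4).
Nadia in UTC: 10:45-14:15, 15:00-19:00 (subtract 4h to convert from UTC+4).
Nikolai in UTC: 09:00-12:45, 14:30-16:00, 18:45-19:00 (subtract 4h to convert from UTC+4).
Erik in UTC: 11:15-12:15, 13:15-15:45, 17:00-18:45 (subtract 4h to convert from UTC+4).
Sven ∩ Wiremu: 10:30-12:30, 14:15-16:30, 17:00-17:15, 18:15-19:00.
Sven ∩ Wiremu ∩ Ben: 10:30-12:30, 14:15-15:45.
Sven ∩ Wiremu ∩ Ben ∩ Pita: 10:30-12:15, 14:15-15:45.
Sven ∩ Wiremu ∩ Ben ∩ Pita ∩ Nadia: 10:45-12:15, 15:00-15:45.
Sven ∩ Wiremu ∩ Ben ∩ Pita ∩ Nadia ∩ Nikolai: 10:45-12:15, 15:00-15:45.
Sven ∩ Wiremu ∩ Ben ∩ Pita ∩ Nadia ∩ Nikolai ∩ Erik: 11:15-12:15, 15:00-15:45.
The last common window of at least 30 minutes is 15:00-15:45; a 30-minute meeting can start as late as 15:15 and still end by 15:45.

15:15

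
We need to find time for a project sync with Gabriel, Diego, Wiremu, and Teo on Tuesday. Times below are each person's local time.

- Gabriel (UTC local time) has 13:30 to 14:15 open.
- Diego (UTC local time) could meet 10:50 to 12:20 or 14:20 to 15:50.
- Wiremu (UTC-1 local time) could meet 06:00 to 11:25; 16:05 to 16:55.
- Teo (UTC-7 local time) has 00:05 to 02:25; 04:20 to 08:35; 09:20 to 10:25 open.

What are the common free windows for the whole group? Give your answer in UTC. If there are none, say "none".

Gabriel in UTC: 13:30-14:15.
Diego in UTC: 10:50-12:20, 14:20-15:50.
Wiremu in UTC: 07:00-12:25, 17:05-17:55 (add 1h to convert from UTC-1).
Teo in UTC: 07:05-09:25, 11:20-15:35, 16:20-17:25 (add 7h to convert from UTC-7).
Gabriel ∩ Diego: ∅.
Gabriel ∩ Diego ∩ Wiremu: ∅.
Gabriel ∩ Diego ∩ Wiremu ∩ Teo: ∅.
There is no time when everyone is free.

none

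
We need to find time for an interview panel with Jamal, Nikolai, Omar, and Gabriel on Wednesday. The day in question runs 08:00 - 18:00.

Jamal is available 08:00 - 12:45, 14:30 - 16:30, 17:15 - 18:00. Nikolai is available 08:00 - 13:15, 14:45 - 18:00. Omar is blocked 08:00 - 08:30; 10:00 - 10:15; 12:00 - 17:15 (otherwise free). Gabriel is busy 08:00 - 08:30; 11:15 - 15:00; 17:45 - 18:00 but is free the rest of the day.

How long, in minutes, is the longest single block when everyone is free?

90

Jamal free: 08:00-12:45, 14:30-16:30, 17:15-18:00.
Nikolai free: 08:00-13:15, 14:45-18:00.
Omar free: 08:30-10:00, 10:15-12:00, 17:15-18:00 (invert busy blocks within the working day).
Gabriel free: 08:30-11:15, 15:00-17:45 (invert busy blocks within the working day).
Jamal ∩ Nikolai: 08:00-12:45, 14:45-16:30, 17:15-18:00.
Jamal ∩ Nikolai ∩ Omar: 08:30-10:00, 10:15-12:00, 17:15-18:00.
Jamal ∩ Nikolai ∩ Omar ∩ Gabriel: 08:30-10:00, 10:15-11:15, 17:15-17:45.
Those are the intersection windows.
The longest is 08:30-10:00 at 90 minutes.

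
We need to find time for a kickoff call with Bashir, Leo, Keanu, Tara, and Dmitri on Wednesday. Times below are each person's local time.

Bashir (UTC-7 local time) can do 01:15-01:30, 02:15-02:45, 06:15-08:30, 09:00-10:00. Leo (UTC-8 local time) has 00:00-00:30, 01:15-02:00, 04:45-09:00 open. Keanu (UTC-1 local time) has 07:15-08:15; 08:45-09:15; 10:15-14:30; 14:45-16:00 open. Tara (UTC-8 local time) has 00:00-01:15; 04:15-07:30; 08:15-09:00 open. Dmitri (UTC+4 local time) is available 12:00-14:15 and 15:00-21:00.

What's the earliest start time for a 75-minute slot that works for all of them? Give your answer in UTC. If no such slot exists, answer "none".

13:15

Bashir in UTC: 08:15-08:30, 09:15-09:45, 13:15-15:30, 16:00-17:00 (add 7h to convert from UTC-7).
Leo in UTC: 08:00-08:30, 09:15-10:00, 12:45-17:00 (add 8h to convert from UTC-8).
Keanu in UTC: 08:15-09:15, 09:45-10:15, 11:15-15:30, 15:45-17:00 (add 1h to convert from UTC-1).
Tara in UTC: 08:00-09:15, 12:15-15:30, 16:15-17:00 (add 8h to convert from UTC-8).
Dmitri in UTC: 08:00-10:15, 11:00-17:00 (subtract 4h to convert from UTC+4).
Bashir ∩ Leo: 08:15-08:30, 09:15-09:45, 13:15-15:30, 16:00-17:00.
Bashir ∩ Leo ∩ Keanu: 08:15-08:30, 13:15-15:30, 16:00-17:00.
Bashir ∩ Leo ∩ Keanu ∩ Tara: 08:15-08:30, 13:15-15:30, 16:15-17:00.
Bashir ∩ Leo ∩ Keanu ∩ Tara ∩ Dmitri: 08:15-08:30, 13:15-15:30, 16:15-17:00.
The first common window of at least 75 minutes is 13:15-15:30, so the earliest start is 13:15.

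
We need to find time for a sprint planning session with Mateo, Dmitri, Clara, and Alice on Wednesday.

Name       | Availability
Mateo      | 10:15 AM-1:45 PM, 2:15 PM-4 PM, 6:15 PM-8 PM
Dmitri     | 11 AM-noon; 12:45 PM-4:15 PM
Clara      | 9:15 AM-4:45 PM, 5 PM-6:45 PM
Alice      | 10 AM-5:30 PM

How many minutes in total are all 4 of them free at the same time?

225

Mateo ∩ Dmitri: 11:00-12:00, 12:45-13:45, 14:15-16:00.
Mateo ∩ Dmitri ∩ Clara: 11:00-12:00, 12:45-13:45, 14:15-16:00.
Mateo ∩ Dmitri ∩ Clara ∩ Alice: 11:00-12:00, 12:45-13:45, 14:15-16:00.
Summing the common windows: 60 + 60 + 105 = 225 minutes.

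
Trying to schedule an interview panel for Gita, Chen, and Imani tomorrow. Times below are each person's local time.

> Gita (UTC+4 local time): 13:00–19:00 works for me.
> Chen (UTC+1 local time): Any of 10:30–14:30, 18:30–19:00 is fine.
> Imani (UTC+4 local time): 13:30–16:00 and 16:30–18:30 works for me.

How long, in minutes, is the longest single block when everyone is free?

Gita in UTC: 09:00-15:00 (subtract 4h to convert from UTC+4).
Chen in UTC: 09:30-13:30, 17:30-18:00 (subtract 1h to convert from UTC+1).
Imani in UTC: 09:30-12:00, 12:30-14:30 (subtract 4h to convert from UTC+4).
Gita ∩ Chen: 09:30-13:30.
Gita ∩ Chen ∩ Imani: 09:30-12:00, 12:30-13:30.
The longest is 09:30-12:00 at 150 minutes.

150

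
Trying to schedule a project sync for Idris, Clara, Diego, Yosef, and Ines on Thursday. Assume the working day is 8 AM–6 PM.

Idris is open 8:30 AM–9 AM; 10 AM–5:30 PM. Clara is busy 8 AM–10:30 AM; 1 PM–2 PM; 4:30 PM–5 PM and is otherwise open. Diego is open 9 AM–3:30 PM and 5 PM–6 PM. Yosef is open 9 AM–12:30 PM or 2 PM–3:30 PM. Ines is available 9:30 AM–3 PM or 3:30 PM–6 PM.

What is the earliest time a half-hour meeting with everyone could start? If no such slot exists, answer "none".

Idris free: 08:30-09:00, 10:00-17:30.
Clara free: 10:30-13:00, 14:00-16:30, 17:00-18:00 (invert busy blocks within the working day).
Diego free: 09:00-15:30, 17:00-18:00.
Yosef free: 09:00-12:30, 14:00-15:30.
Ines free: 09:30-15:00, 15:30-18:00.
Idris ∩ Clara: 10:30-13:00, 14:00-16:30, 17:00-17:30.
Idris ∩ Clara ∩ Diego: 10:30-13:00, 14:00-15:30, 17:00-17:30.
Idris ∩ Clara ∩ Diego ∩ Yosef: 10:30-12:30, 14:00-15:30.
Idris ∩ Clara ∩ Diego ∩ Yosef ∩ Ines: 10:30-12:30, 14:00-15:00.
The first common window of at least 30 minutes is 10:30-12:30, so the earliest start is 10:30.

10:30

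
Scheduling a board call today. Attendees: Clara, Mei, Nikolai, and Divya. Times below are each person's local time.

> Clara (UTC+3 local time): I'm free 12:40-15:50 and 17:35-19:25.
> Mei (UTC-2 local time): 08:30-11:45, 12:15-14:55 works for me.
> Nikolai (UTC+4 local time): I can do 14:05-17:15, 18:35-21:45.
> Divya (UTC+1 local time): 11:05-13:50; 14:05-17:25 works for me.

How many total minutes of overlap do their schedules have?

250

Clara in UTC: 09:40-12:50, 14:35-16:25 (subtract 3h to convert from UTC+3).
Mei in UTC: 10:30-13:45, 14:15-16:55 (add 2h to convert from UTC-2).
Nikolai in UTC: 10:05-13:15, 14:35-17:45 (subtract 4h to convert from UTC+4).
Divya in UTC: 10:05-12:50, 13:05-16:25 (subtract 1h to convert from UTC+1).
Clara ∩ Mei: 10:30-12:50, 14:35-16:25.
Clara ∩ Mei ∩ Nikolai: 10:30-12:50, 14:35-16:25.
Clara ∩ Mei ∩ Nikolai ∩ Divya: 10:30-12:50, 14:35-16:25.
So the common availability across everyone is 10:30-12:50, 14:35-16:25.
Summing the common windows: 140 + 110 = 250 minutes.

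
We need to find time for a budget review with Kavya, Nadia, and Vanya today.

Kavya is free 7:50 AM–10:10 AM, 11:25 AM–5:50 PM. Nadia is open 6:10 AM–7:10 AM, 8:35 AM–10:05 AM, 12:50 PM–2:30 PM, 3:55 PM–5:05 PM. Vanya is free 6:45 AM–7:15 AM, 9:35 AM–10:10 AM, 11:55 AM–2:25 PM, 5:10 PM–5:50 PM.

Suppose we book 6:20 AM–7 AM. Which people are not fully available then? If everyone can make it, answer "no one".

Kavya, Vanya

Kavya: not fully free for 06:20-07:00. Nadia: free for 06:20-07:00. Vanya: not fully free for 06:20-07:00.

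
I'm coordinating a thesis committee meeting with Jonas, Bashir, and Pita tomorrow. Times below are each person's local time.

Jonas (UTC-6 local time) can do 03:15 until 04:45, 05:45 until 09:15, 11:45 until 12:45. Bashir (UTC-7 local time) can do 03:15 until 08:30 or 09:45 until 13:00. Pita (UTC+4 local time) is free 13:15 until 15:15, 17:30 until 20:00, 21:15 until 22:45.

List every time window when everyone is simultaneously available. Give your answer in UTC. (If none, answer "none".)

Jonas in UTC: 09:15-10:45, 11:45-15:15, 17:45-18:45 (add 6h to convert from UTC-6).
Bashir in UTC: 10:15-15:30, 16:45-20:00 (add 7h to convert from UTC-7).
Pita in UTC: 09:15-11:15, 13:30-16:00, 17:15-18:45 (subtract 4h to convert from UTC+4).
Jonas ∩ Bashir: 10:15-10:45, 11:45-15:15, 17:45-18:45.
Jonas ∩ Bashir ∩ Pita: 10:15-10:45, 13:30-15:15, 17:45-18:45.
Those are the intersection windows.

10:15-10:45, 13:30-15:15, 17:45-18:45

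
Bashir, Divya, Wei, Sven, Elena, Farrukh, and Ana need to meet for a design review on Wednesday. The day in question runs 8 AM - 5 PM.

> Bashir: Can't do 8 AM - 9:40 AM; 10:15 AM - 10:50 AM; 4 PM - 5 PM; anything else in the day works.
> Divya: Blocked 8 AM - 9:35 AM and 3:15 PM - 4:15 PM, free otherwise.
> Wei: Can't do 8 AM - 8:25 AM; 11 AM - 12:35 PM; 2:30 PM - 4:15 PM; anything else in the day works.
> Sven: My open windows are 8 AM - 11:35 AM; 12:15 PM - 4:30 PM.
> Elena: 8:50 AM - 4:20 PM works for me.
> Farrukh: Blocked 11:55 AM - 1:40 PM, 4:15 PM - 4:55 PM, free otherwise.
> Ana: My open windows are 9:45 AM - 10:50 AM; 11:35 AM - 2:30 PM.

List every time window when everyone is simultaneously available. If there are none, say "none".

Bashir free: 09:40-10:15, 10:50-16:00 (invert busy blocks within the working day).
Divya free: 09:35-15:15, 16:15-17:00 (invert busy blocks within the working day).
Wei free: 08:25-11:00, 12:35-14:30, 16:15-17:00 (invert busy blocks within the working day).
Sven free: 08:00-11:35, 12:15-16:30.
Elena free: 08:50-16:20.
Farrukh free: 08:00-11:55, 13:40-16:15, 16:55-17:00 (invert busy blocks within the working day).
Ana free: 09:45-10:50, 11:35-14:30.
Bashir ∩ Divya: 09:40-10:15, 10:50-15:15.
Bashir ∩ Divya ∩ Wei: 09:40-10:15, 10:50-11:00, 12:35-14:30.
Bashir ∩ Divya ∩ Wei ∩ Sven: 09:40-10:15, 10:50-11:00, 12:35-14:30.
Bashir ∩ Divya ∩ Wei ∩ Sven ∩ Elena: 09:40-10:15, 10:50-11:00, 12:35-14:30.
Bashir ∩ Divya ∩ Wei ∩ Sven ∩ Elena ∩ Farrukh: 09:40-10:15, 10:50-11:00, 13:40-14:30.
Bashir ∩ Divya ∩ Wei ∩ Sven ∩ Elena ∩ Farrukh ∩ Ana: 09:45-10:15, 13:40-14:30.
Those are the intersection windows.

09:45-10:15, 13:40-14:30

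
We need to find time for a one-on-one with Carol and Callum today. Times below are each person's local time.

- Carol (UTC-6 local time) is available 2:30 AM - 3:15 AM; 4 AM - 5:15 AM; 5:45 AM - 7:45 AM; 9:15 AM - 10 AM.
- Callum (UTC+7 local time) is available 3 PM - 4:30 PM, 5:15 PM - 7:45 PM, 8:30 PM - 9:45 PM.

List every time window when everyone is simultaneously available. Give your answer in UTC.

Carol in UTC: 08:30-09:15, 10:00-11:15, 11:45-13:45, 15:15-16:00 (add 6h to convert from UTC-6).
Callum in UTC: 08:00-09:30, 10:15-12:45, 13:30-14:45 (subtract 7h to convert from UTC+7).
Carol ∩ Callum: 08:30-09:15, 10:15-11:15, 11:45-12:45, 13:30-13:45.
So the common availability across everyone is 08:30-09:15, 10:15-11:15, 11:45-12:45, 13:30-13:45.

08:30-09:15, 10:15-11:15, 11:45-12:45, 13:30-13:45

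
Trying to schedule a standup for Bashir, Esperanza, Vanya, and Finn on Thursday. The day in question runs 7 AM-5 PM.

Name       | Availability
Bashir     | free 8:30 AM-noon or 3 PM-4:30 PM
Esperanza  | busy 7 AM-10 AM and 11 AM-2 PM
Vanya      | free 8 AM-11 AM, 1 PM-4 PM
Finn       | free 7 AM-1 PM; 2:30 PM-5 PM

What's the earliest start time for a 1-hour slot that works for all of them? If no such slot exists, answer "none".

10:00

Bashir free: 08:30-12:00, 15:00-16:30.
Esperanza free: 10:00-11:00, 14:00-17:00 (invert busy blocks within the working day).
Vanya free: 08:00-11:00, 13:00-16:00.
Finn free: 07:00-13:00, 14:30-17:00.
Bashir ∩ Esperanza: 10:00-11:00, 15:00-16:30.
Bashir ∩ Esperanza ∩ Vanya: 10:00-11:00, 15:00-16:00.
Bashir ∩ Esperanza ∩ Vanya ∩ Finn: 10:00-11:00, 15:00-16:00.
The first common window of at least 60 minutes is 10:00-11:00, so the earliest start is 10:00.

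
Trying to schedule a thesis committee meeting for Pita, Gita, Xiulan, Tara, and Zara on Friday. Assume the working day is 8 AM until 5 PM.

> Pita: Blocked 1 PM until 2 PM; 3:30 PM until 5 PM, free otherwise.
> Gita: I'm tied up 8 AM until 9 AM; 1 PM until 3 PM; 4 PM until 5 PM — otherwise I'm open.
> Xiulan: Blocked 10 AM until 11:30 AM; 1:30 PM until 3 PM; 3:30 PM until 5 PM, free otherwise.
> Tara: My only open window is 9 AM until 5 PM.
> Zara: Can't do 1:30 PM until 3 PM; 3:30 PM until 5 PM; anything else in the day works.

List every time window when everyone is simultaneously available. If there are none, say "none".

09:00-10:00, 11:30-13:00, 15:00-15:30

Pita free: 08:00-13:00, 14:00-15:30 (invert busy blocks within the working day).
Gita free: 09:00-13:00, 15:00-16:00 (invert busy blocks within the working day).
Xiulan free: 08:00-10:00, 11:30-13:30, 15:00-15:30 (invert busy blocks within the working day).
Tara free: 09:00-17:00.
Zara free: 08:00-13:30, 15:00-15:30 (invert busy blocks within the working day).
Pita ∩ Gita: 09:00-13:00, 15:00-15:30.
Pita ∩ Gita ∩ Xiulan: 09:00-10:00, 11:30-13:00, 15:00-15:30.
Pita ∩ Gita ∩ Xiulan ∩ Tara: 09:00-10:00, 11:30-13:00, 15:00-15:30.
Pita ∩ Gita ∩ Xiulan ∩ Tara ∩ Zara: 09:00-10:00, 11:30-13:00, 15:00-15:30.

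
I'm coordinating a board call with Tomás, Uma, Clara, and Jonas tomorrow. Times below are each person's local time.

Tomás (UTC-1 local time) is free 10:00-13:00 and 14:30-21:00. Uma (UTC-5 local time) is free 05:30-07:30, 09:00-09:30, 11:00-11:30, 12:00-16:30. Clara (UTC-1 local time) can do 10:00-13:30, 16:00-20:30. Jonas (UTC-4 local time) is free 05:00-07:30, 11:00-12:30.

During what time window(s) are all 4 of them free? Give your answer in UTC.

11:00-11:30

Tomás in UTC: 11:00-14:00, 15:30-22:00 (add 1h to convert from UTC-1).
Uma in UTC: 10:30-12:30, 14:00-14:30, 16:00-16:30, 17:00-21:30 (add 5h to convert from UTC-5).
Clara in UTC: 11:00-14:30, 17:00-21:30 (add 1h to convert from UTC-1).
Jonas in UTC: 09:00-11:30, 15:00-16:30 (add 4h to convert from UTC-4).
Tomás ∩ Uma: 11:00-12:30, 16:00-16:30, 17:00-21:30.
Tomás ∩ Uma ∩ Clara: 11:00-12:30, 17:00-21:30.
Tomás ∩ Uma ∩ Clara ∩ Jonas: 11:00-11:30.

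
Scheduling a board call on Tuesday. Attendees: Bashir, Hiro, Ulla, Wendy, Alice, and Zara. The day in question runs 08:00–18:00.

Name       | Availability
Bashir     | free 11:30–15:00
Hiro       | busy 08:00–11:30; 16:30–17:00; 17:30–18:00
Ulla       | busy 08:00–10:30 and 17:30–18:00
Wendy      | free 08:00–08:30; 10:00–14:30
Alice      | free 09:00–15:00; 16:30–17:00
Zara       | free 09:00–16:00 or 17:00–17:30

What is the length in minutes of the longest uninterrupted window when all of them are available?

Bashir free: 11:30-15:00.
Hiro free: 11:30-16:30, 17:00-17:30 (invert busy blocks within the working day).
Ulla free: 10:30-17:30 (invert busy blocks within the working day).
Wendy free: 08:00-08:30, 10:00-14:30.
Alice free: 09:00-15:00, 16:30-17:00.
Zara free: 09:00-16:00, 17:00-17:30.
Bashir ∩ Hiro: 11:30-15:00.
Bashir ∩ Hiro ∩ Ulla: 11:30-15:00.
Bashir ∩ Hiro ∩ Ulla ∩ Wendy: 11:30-14:30.
Bashir ∩ Hiro ∩ Ulla ∩ Wendy ∩ Alice: 11:30-14:30.
Bashir ∩ Hiro ∩ Ulla ∩ Wendy ∩ Alice ∩ Zara: 11:30-14:30.
Those are the intersection windows.
The longest is 11:30-14:30 at 180 minutes.

180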